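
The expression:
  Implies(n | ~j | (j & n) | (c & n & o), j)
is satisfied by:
  {j: True}


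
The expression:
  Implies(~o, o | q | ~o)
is always true.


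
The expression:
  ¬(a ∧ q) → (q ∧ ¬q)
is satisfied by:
  {a: True, q: True}


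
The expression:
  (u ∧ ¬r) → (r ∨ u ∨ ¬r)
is always true.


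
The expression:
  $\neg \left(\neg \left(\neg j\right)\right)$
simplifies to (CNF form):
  $\neg j$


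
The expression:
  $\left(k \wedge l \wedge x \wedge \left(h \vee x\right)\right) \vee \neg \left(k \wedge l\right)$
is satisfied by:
  {x: True, l: False, k: False}
  {l: False, k: False, x: False}
  {x: True, k: True, l: False}
  {k: True, l: False, x: False}
  {x: True, l: True, k: False}
  {l: True, x: False, k: False}
  {x: True, k: True, l: True}


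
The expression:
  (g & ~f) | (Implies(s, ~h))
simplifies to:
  ~h | ~s | (g & ~f)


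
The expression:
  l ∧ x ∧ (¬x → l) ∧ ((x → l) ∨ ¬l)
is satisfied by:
  {x: True, l: True}


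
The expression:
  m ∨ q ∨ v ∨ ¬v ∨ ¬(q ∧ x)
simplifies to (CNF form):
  True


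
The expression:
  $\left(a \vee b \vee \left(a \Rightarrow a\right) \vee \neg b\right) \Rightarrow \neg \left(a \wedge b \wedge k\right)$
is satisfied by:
  {k: False, a: False, b: False}
  {b: True, k: False, a: False}
  {a: True, k: False, b: False}
  {b: True, a: True, k: False}
  {k: True, b: False, a: False}
  {b: True, k: True, a: False}
  {a: True, k: True, b: False}


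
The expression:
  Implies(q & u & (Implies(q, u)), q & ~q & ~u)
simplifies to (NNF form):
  ~q | ~u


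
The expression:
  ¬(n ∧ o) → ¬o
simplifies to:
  n ∨ ¬o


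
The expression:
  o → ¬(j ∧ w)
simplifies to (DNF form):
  ¬j ∨ ¬o ∨ ¬w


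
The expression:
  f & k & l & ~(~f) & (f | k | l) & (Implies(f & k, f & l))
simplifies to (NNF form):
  f & k & l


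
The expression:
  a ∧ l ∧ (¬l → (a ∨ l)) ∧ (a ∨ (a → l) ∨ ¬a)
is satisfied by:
  {a: True, l: True}


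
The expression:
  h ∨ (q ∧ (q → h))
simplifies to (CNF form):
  h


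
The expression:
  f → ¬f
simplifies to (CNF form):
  ¬f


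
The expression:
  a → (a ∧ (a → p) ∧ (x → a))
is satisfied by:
  {p: True, a: False}
  {a: False, p: False}
  {a: True, p: True}


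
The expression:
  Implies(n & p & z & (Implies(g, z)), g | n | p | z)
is always true.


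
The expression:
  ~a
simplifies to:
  ~a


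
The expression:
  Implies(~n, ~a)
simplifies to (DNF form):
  n | ~a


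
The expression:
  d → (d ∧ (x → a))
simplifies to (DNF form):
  a ∨ ¬d ∨ ¬x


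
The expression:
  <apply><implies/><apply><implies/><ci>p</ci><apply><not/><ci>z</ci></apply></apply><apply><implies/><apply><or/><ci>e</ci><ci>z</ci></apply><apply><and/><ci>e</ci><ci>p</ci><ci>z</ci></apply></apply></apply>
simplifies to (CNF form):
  <apply><and/><apply><or/><ci>p</ci><apply><not/><ci>e</ci></apply></apply><apply><or/><ci>p</ci><apply><not/><ci>z</ci></apply></apply><apply><or/><ci>z</ci><apply><not/><ci>e</ci></apply></apply><apply><or/><ci>z</ci><apply><not/><ci>z</ci></apply></apply></apply>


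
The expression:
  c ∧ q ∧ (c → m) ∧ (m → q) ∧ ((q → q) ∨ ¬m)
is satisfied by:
  {c: True, m: True, q: True}


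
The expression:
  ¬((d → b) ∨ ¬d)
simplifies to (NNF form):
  d ∧ ¬b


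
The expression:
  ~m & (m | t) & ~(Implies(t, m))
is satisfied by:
  {t: True, m: False}


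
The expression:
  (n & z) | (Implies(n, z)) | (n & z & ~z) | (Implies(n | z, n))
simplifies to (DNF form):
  True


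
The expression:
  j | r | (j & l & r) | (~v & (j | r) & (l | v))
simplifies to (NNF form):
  j | r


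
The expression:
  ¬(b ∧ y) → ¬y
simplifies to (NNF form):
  b ∨ ¬y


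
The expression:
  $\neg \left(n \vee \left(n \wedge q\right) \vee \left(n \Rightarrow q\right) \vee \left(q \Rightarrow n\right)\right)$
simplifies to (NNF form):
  $\text{False}$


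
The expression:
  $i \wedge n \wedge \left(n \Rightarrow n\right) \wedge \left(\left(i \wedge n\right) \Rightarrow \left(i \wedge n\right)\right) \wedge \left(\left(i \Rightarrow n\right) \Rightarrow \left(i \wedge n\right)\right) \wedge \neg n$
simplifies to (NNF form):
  $\text{False}$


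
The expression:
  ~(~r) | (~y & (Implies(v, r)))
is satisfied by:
  {r: True, v: False, y: False}
  {r: True, y: True, v: False}
  {r: True, v: True, y: False}
  {r: True, y: True, v: True}
  {y: False, v: False, r: False}


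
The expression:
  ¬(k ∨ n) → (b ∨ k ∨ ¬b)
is always true.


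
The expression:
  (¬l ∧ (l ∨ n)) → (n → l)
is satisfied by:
  {l: True, n: False}
  {n: False, l: False}
  {n: True, l: True}


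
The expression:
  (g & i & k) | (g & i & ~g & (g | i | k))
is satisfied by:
  {i: True, g: True, k: True}


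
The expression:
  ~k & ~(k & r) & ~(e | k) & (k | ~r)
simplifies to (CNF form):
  ~e & ~k & ~r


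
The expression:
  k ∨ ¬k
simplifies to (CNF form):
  True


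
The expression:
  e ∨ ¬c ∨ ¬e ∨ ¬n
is always true.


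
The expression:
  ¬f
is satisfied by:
  {f: False}


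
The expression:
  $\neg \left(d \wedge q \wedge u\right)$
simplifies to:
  $\neg d \vee \neg q \vee \neg u$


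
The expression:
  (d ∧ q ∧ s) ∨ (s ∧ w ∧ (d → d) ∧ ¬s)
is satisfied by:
  {s: True, d: True, q: True}


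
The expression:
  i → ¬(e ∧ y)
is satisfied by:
  {e: False, y: False, i: False}
  {i: True, e: False, y: False}
  {y: True, e: False, i: False}
  {i: True, y: True, e: False}
  {e: True, i: False, y: False}
  {i: True, e: True, y: False}
  {y: True, e: True, i: False}


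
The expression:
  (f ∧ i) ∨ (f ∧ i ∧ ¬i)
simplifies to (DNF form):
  f ∧ i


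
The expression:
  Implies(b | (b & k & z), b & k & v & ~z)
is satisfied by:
  {v: True, k: True, b: False, z: False}
  {v: True, k: False, b: False, z: False}
  {k: True, z: False, v: False, b: False}
  {z: False, k: False, v: False, b: False}
  {z: True, v: True, k: True, b: False}
  {z: True, v: True, k: False, b: False}
  {z: True, k: True, v: False, b: False}
  {z: True, k: False, v: False, b: False}
  {b: True, v: True, k: True, z: False}


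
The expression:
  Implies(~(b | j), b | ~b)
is always true.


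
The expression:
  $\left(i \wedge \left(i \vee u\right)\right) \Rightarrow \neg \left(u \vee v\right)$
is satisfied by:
  {u: False, i: False, v: False}
  {v: True, u: False, i: False}
  {u: True, v: False, i: False}
  {v: True, u: True, i: False}
  {i: True, v: False, u: False}


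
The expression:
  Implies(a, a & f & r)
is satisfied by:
  {r: True, f: True, a: False}
  {r: True, f: False, a: False}
  {f: True, r: False, a: False}
  {r: False, f: False, a: False}
  {r: True, a: True, f: True}


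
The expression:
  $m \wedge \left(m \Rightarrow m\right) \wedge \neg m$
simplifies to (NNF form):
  $\text{False}$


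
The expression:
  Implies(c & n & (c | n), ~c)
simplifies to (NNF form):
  ~c | ~n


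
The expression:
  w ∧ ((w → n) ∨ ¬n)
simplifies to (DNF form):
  w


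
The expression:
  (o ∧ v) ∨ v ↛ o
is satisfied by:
  {v: True}


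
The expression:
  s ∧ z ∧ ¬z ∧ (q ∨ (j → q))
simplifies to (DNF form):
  False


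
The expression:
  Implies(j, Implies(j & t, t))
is always true.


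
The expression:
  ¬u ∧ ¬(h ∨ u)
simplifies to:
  ¬h ∧ ¬u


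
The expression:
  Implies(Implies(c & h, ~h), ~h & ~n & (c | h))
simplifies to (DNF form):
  (c & h) | (c & ~n)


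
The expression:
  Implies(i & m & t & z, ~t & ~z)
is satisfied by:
  {m: False, t: False, z: False, i: False}
  {i: True, m: False, t: False, z: False}
  {z: True, m: False, t: False, i: False}
  {i: True, z: True, m: False, t: False}
  {t: True, i: False, m: False, z: False}
  {i: True, t: True, m: False, z: False}
  {z: True, t: True, i: False, m: False}
  {i: True, z: True, t: True, m: False}
  {m: True, z: False, t: False, i: False}
  {i: True, m: True, z: False, t: False}
  {z: True, m: True, i: False, t: False}
  {i: True, z: True, m: True, t: False}
  {t: True, m: True, z: False, i: False}
  {i: True, t: True, m: True, z: False}
  {z: True, t: True, m: True, i: False}


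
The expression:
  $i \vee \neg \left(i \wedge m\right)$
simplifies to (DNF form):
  $\text{True}$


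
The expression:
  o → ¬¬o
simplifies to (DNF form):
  True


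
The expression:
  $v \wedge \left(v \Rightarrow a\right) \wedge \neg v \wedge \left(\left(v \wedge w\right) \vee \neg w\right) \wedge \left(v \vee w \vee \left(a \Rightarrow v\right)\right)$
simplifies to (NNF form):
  $\text{False}$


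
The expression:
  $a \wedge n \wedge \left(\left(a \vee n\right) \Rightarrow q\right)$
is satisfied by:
  {a: True, q: True, n: True}


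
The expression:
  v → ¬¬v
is always true.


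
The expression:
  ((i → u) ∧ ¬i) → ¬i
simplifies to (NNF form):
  True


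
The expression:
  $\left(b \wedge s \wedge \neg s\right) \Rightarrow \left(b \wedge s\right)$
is always true.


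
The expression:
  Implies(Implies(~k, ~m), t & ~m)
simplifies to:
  (m & ~k) | (t & ~m)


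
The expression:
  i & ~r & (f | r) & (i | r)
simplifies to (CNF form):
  f & i & ~r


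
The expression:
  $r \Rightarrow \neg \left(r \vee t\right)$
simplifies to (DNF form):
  $\neg r$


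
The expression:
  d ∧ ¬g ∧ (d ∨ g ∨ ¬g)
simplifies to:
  d ∧ ¬g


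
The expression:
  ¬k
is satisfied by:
  {k: False}


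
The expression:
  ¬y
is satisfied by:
  {y: False}


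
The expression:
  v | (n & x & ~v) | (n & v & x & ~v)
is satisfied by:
  {n: True, v: True, x: True}
  {n: True, v: True, x: False}
  {v: True, x: True, n: False}
  {v: True, x: False, n: False}
  {n: True, x: True, v: False}


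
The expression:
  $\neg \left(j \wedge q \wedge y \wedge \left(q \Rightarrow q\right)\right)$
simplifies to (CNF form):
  $\neg j \vee \neg q \vee \neg y$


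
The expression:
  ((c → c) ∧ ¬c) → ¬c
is always true.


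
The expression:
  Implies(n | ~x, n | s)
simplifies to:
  n | s | x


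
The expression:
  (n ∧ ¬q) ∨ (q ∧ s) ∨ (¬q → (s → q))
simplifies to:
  n ∨ q ∨ ¬s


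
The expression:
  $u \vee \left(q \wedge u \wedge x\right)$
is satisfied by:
  {u: True}


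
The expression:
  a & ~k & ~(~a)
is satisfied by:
  {a: True, k: False}


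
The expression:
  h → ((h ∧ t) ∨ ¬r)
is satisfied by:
  {t: True, h: False, r: False}
  {h: False, r: False, t: False}
  {r: True, t: True, h: False}
  {r: True, h: False, t: False}
  {t: True, h: True, r: False}
  {h: True, t: False, r: False}
  {r: True, h: True, t: True}


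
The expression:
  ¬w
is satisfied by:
  {w: False}


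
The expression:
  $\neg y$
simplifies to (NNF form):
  $\neg y$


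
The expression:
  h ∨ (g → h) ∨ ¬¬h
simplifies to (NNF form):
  h ∨ ¬g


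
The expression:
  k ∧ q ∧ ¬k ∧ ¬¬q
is never true.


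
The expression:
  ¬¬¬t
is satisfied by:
  {t: False}


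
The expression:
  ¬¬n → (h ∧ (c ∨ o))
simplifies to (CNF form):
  (h ∨ ¬n) ∧ (c ∨ h ∨ ¬n) ∧ (c ∨ o ∨ ¬n) ∧ (h ∨ o ∨ ¬n)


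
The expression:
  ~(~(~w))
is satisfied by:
  {w: False}


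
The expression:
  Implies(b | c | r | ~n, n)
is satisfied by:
  {n: True}


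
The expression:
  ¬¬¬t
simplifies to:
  ¬t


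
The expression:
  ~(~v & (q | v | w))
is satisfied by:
  {v: True, q: False, w: False}
  {v: True, w: True, q: False}
  {v: True, q: True, w: False}
  {v: True, w: True, q: True}
  {w: False, q: False, v: False}


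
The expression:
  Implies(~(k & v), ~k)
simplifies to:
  v | ~k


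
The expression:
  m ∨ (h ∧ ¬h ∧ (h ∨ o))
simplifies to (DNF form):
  m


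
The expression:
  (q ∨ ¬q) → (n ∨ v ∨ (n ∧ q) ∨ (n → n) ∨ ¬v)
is always true.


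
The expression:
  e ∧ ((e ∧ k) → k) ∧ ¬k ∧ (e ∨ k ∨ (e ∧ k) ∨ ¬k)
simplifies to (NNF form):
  e ∧ ¬k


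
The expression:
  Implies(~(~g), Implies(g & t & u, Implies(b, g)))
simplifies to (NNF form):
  True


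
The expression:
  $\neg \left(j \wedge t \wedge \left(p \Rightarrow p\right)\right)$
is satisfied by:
  {t: False, j: False}
  {j: True, t: False}
  {t: True, j: False}


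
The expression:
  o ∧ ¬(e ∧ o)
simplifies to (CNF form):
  o ∧ ¬e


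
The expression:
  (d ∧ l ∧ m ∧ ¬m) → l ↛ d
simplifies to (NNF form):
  True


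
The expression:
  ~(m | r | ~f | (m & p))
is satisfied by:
  {f: True, r: False, m: False}


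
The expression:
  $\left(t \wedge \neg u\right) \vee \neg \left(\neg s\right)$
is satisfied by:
  {t: True, s: True, u: False}
  {s: True, u: False, t: False}
  {t: True, s: True, u: True}
  {s: True, u: True, t: False}
  {t: True, u: False, s: False}


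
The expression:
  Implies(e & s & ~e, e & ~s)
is always true.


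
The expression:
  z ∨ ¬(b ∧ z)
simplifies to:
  True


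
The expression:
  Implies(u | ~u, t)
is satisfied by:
  {t: True}


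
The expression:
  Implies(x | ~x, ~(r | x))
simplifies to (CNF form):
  ~r & ~x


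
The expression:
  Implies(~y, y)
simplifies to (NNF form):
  y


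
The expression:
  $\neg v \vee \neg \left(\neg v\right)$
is always true.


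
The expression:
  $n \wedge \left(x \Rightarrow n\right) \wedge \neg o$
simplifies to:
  $n \wedge \neg o$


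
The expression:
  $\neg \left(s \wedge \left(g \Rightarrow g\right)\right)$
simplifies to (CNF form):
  $\neg s$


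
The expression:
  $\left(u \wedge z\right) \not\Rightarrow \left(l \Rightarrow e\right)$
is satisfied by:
  {z: True, u: True, l: True, e: False}


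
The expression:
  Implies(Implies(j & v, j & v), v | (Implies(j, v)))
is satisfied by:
  {v: True, j: False}
  {j: False, v: False}
  {j: True, v: True}


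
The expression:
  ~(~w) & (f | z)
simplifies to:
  w & (f | z)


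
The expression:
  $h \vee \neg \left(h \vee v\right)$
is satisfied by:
  {h: True, v: False}
  {v: False, h: False}
  {v: True, h: True}


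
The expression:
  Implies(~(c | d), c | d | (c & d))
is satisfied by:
  {d: True, c: True}
  {d: True, c: False}
  {c: True, d: False}


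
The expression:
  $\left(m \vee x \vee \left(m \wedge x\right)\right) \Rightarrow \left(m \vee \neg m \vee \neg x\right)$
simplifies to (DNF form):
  $\text{True}$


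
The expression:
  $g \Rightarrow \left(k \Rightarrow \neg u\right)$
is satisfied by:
  {g: False, k: False, u: False}
  {u: True, g: False, k: False}
  {k: True, g: False, u: False}
  {u: True, k: True, g: False}
  {g: True, u: False, k: False}
  {u: True, g: True, k: False}
  {k: True, g: True, u: False}


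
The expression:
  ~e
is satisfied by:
  {e: False}


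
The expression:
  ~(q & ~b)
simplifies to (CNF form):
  b | ~q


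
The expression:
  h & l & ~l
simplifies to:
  False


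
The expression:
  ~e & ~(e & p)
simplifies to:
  ~e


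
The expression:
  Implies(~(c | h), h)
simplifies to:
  c | h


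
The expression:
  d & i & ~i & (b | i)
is never true.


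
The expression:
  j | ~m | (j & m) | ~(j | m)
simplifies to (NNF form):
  j | ~m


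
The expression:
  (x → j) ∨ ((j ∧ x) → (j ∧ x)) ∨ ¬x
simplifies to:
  True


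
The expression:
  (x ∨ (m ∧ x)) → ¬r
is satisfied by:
  {x: False, r: False}
  {r: True, x: False}
  {x: True, r: False}


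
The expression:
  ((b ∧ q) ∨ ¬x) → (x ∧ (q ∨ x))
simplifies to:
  x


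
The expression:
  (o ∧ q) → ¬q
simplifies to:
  ¬o ∨ ¬q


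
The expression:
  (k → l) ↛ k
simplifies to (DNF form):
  ¬k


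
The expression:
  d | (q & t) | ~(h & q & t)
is always true.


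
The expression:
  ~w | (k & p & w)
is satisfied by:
  {k: True, p: True, w: False}
  {k: True, p: False, w: False}
  {p: True, k: False, w: False}
  {k: False, p: False, w: False}
  {k: True, w: True, p: True}


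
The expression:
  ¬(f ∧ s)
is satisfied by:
  {s: False, f: False}
  {f: True, s: False}
  {s: True, f: False}


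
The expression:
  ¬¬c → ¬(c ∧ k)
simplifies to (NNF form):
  ¬c ∨ ¬k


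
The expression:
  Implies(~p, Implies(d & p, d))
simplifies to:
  True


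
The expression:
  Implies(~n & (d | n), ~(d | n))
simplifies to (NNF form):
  n | ~d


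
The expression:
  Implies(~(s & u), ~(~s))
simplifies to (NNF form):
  s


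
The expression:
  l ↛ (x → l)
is never true.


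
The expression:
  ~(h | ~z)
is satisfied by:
  {z: True, h: False}


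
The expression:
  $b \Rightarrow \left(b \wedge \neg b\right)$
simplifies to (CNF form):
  $\neg b$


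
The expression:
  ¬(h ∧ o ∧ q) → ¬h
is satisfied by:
  {o: True, q: True, h: False}
  {o: True, q: False, h: False}
  {q: True, o: False, h: False}
  {o: False, q: False, h: False}
  {o: True, h: True, q: True}


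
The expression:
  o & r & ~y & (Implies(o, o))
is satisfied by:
  {r: True, o: True, y: False}


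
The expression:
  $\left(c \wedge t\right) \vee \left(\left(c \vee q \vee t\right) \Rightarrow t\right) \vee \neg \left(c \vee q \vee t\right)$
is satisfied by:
  {t: True, q: False, c: False}
  {t: True, c: True, q: False}
  {t: True, q: True, c: False}
  {t: True, c: True, q: True}
  {c: False, q: False, t: False}


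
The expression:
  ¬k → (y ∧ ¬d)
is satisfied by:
  {y: True, k: True, d: False}
  {k: True, d: False, y: False}
  {y: True, k: True, d: True}
  {k: True, d: True, y: False}
  {y: True, d: False, k: False}


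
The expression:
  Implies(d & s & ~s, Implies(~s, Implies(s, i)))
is always true.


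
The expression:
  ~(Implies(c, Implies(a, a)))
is never true.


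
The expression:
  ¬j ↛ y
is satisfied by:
  {y: True, j: False}
  {j: False, y: False}
  {j: True, y: True}


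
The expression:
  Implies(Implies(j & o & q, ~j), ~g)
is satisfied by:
  {o: True, q: True, j: True, g: False}
  {o: True, q: True, j: False, g: False}
  {o: True, j: True, q: False, g: False}
  {o: True, j: False, q: False, g: False}
  {q: True, j: True, o: False, g: False}
  {q: True, o: False, j: False, g: False}
  {q: False, j: True, o: False, g: False}
  {q: False, o: False, j: False, g: False}
  {o: True, g: True, q: True, j: True}


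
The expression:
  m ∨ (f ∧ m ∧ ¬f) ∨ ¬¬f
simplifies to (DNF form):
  f ∨ m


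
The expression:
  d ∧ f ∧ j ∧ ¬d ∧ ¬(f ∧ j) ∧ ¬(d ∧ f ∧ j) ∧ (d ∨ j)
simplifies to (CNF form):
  False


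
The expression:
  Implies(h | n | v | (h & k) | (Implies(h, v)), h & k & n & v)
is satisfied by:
  {k: True, h: True, n: True, v: True}


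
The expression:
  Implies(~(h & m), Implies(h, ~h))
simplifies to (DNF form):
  m | ~h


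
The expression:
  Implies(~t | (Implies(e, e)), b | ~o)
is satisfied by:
  {b: True, o: False}
  {o: False, b: False}
  {o: True, b: True}


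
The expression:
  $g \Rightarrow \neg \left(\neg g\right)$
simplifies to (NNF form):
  $\text{True}$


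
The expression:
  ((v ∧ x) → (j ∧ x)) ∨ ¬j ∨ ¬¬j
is always true.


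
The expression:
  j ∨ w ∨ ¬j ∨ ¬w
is always true.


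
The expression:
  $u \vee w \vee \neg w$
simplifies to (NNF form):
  $\text{True}$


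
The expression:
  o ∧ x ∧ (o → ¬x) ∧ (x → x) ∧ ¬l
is never true.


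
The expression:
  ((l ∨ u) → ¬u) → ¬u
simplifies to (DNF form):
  True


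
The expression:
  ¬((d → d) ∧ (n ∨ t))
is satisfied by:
  {n: False, t: False}


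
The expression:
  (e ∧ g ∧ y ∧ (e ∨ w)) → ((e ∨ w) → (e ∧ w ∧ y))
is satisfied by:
  {w: True, g: False, e: False, y: False}
  {w: False, g: False, e: False, y: False}
  {w: True, y: True, g: False, e: False}
  {y: True, w: False, g: False, e: False}
  {w: True, e: True, y: False, g: False}
  {e: True, y: False, g: False, w: False}
  {w: True, y: True, e: True, g: False}
  {y: True, e: True, w: False, g: False}
  {w: True, g: True, y: False, e: False}
  {g: True, y: False, e: False, w: False}
  {w: True, y: True, g: True, e: False}
  {y: True, g: True, w: False, e: False}
  {w: True, e: True, g: True, y: False}
  {e: True, g: True, y: False, w: False}
  {w: True, y: True, e: True, g: True}


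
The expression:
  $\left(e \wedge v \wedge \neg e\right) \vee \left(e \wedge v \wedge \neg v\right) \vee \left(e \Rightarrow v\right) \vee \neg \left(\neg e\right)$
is always true.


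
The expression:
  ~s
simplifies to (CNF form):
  ~s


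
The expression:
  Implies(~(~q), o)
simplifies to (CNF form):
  o | ~q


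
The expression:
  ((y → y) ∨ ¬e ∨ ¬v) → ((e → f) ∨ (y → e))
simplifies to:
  True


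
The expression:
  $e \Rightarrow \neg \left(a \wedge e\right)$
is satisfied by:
  {e: False, a: False}
  {a: True, e: False}
  {e: True, a: False}


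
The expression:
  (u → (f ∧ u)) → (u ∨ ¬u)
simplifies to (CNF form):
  True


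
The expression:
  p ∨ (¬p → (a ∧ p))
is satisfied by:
  {p: True}


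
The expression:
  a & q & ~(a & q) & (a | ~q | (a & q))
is never true.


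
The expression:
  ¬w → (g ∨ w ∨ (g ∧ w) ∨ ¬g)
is always true.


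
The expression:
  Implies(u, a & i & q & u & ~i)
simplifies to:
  ~u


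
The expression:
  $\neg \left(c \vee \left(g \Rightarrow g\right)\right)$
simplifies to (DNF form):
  $\text{False}$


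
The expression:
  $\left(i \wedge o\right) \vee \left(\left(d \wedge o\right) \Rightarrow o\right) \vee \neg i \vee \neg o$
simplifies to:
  $\text{True}$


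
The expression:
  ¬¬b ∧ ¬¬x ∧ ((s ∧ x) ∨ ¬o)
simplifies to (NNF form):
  b ∧ x ∧ (s ∨ ¬o)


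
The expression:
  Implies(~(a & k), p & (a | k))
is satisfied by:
  {a: True, k: True, p: True}
  {a: True, k: True, p: False}
  {a: True, p: True, k: False}
  {k: True, p: True, a: False}


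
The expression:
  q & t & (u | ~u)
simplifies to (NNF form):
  q & t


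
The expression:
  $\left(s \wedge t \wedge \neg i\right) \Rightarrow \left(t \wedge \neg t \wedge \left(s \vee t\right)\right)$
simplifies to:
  $i \vee \neg s \vee \neg t$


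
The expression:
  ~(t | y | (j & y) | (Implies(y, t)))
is never true.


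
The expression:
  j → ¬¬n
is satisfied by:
  {n: True, j: False}
  {j: False, n: False}
  {j: True, n: True}


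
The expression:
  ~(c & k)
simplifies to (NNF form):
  ~c | ~k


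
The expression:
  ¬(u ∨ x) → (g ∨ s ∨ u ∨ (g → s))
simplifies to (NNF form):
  True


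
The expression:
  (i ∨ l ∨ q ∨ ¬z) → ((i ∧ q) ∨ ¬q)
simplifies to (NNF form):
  i ∨ ¬q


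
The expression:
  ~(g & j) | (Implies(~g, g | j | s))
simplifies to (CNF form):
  True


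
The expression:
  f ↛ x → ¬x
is always true.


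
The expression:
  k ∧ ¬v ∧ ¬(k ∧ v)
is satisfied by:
  {k: True, v: False}


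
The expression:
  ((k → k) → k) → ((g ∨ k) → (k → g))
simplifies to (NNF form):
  g ∨ ¬k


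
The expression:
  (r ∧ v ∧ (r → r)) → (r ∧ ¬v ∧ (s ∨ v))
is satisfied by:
  {v: False, r: False}
  {r: True, v: False}
  {v: True, r: False}


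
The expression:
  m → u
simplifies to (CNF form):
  u ∨ ¬m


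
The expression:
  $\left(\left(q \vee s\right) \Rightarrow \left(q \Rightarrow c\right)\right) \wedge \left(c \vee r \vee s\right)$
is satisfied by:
  {r: True, c: True, s: True, q: False}
  {r: True, c: True, s: False, q: False}
  {c: True, s: True, q: False, r: False}
  {c: True, s: False, q: False, r: False}
  {r: True, c: True, q: True, s: True}
  {r: True, c: True, q: True, s: False}
  {c: True, q: True, s: True, r: False}
  {c: True, q: True, s: False, r: False}
  {r: True, q: False, s: True, c: False}
  {r: True, q: False, s: False, c: False}
  {s: True, c: False, q: False, r: False}


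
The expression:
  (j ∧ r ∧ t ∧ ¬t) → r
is always true.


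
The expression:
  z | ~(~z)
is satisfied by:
  {z: True}


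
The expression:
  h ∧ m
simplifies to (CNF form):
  h ∧ m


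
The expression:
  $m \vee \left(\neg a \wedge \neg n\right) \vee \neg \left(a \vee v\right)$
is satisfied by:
  {m: True, v: False, a: False, n: False}
  {n: True, m: True, v: False, a: False}
  {m: True, v: True, n: False, a: False}
  {n: True, m: True, v: True, a: False}
  {a: True, m: True, n: False, v: False}
  {a: True, m: True, n: True, v: False}
  {a: True, m: True, v: True, n: False}
  {a: True, n: True, m: True, v: True}
  {a: False, v: False, m: False, n: False}
  {n: True, a: False, v: False, m: False}
  {v: True, a: False, m: False, n: False}


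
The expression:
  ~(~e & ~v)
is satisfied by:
  {v: True, e: True}
  {v: True, e: False}
  {e: True, v: False}


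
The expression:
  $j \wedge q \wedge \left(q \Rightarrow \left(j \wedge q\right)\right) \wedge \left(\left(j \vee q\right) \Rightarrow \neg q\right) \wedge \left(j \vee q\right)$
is never true.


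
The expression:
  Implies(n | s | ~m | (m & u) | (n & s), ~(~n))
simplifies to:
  n | (m & ~s & ~u)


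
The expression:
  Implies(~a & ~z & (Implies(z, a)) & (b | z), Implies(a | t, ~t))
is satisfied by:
  {a: True, z: True, t: False, b: False}
  {a: True, t: False, z: False, b: False}
  {z: True, a: False, t: False, b: False}
  {a: False, t: False, z: False, b: False}
  {b: True, a: True, z: True, t: False}
  {b: True, a: True, t: False, z: False}
  {b: True, z: True, a: False, t: False}
  {b: True, a: False, t: False, z: False}
  {a: True, t: True, z: True, b: False}
  {a: True, t: True, b: False, z: False}
  {t: True, z: True, b: False, a: False}
  {t: True, b: False, z: False, a: False}
  {a: True, t: True, b: True, z: True}
  {a: True, t: True, b: True, z: False}
  {t: True, b: True, z: True, a: False}


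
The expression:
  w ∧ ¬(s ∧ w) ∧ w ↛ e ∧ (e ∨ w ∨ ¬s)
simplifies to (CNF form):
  w ∧ ¬e ∧ ¬s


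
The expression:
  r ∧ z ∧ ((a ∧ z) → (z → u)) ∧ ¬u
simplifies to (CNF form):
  r ∧ z ∧ ¬a ∧ ¬u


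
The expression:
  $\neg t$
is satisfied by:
  {t: False}


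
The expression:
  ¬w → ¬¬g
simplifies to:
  g ∨ w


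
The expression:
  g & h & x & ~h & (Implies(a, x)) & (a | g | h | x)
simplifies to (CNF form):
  False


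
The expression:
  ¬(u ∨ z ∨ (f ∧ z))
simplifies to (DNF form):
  ¬u ∧ ¬z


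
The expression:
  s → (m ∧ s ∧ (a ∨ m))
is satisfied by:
  {m: True, s: False}
  {s: False, m: False}
  {s: True, m: True}


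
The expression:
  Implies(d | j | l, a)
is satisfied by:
  {a: True, j: False, l: False, d: False}
  {a: True, d: True, j: False, l: False}
  {a: True, l: True, j: False, d: False}
  {a: True, d: True, l: True, j: False}
  {a: True, j: True, l: False, d: False}
  {a: True, d: True, j: True, l: False}
  {a: True, l: True, j: True, d: False}
  {a: True, d: True, l: True, j: True}
  {d: False, j: False, l: False, a: False}


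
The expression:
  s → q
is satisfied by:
  {q: True, s: False}
  {s: False, q: False}
  {s: True, q: True}


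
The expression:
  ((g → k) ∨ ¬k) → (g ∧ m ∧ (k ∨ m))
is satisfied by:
  {m: True, g: True}


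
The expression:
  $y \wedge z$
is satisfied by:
  {z: True, y: True}


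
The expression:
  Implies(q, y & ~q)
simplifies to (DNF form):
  ~q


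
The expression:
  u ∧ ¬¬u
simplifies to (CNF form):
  u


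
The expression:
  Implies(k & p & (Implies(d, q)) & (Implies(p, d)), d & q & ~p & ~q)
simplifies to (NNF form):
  ~d | ~k | ~p | ~q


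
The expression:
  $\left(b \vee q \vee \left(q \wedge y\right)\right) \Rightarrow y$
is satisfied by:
  {y: True, b: False, q: False}
  {y: True, q: True, b: False}
  {y: True, b: True, q: False}
  {y: True, q: True, b: True}
  {q: False, b: False, y: False}


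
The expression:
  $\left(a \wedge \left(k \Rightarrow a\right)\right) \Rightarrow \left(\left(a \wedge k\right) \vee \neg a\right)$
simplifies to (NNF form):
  $k \vee \neg a$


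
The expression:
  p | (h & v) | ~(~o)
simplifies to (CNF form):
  (h | o | p) & (o | p | v)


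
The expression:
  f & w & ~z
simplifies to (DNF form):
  f & w & ~z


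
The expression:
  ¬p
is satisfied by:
  {p: False}


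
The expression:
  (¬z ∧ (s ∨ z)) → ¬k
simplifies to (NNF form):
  z ∨ ¬k ∨ ¬s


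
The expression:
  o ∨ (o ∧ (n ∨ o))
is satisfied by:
  {o: True}


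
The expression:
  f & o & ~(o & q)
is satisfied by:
  {f: True, o: True, q: False}


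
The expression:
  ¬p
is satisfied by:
  {p: False}


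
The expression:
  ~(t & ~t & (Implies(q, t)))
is always true.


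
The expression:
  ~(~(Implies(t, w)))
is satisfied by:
  {w: True, t: False}
  {t: False, w: False}
  {t: True, w: True}


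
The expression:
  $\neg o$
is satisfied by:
  {o: False}


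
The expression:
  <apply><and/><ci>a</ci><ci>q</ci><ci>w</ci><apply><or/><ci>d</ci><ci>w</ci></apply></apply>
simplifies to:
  <apply><and/><ci>a</ci><ci>q</ci><ci>w</ci></apply>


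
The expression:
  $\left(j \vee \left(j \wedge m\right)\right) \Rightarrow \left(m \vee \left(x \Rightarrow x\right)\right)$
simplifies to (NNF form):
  $\text{True}$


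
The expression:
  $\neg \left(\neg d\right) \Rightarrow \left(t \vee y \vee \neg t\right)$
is always true.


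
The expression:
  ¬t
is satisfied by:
  {t: False}


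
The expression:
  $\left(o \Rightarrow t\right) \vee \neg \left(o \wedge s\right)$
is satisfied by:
  {t: True, s: False, o: False}
  {s: False, o: False, t: False}
  {t: True, o: True, s: False}
  {o: True, s: False, t: False}
  {t: True, s: True, o: False}
  {s: True, t: False, o: False}
  {t: True, o: True, s: True}


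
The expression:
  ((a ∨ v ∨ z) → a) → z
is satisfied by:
  {z: True, v: True, a: False}
  {z: True, a: False, v: False}
  {z: True, v: True, a: True}
  {z: True, a: True, v: False}
  {v: True, a: False, z: False}


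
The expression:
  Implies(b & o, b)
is always true.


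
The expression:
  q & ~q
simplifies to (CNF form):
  False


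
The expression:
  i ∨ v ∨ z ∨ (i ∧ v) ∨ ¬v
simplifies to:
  True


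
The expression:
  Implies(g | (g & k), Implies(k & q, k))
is always true.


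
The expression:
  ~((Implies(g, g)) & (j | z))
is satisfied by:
  {z: False, j: False}


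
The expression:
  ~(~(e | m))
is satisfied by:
  {m: True, e: True}
  {m: True, e: False}
  {e: True, m: False}


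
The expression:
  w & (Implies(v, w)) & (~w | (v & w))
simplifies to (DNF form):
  v & w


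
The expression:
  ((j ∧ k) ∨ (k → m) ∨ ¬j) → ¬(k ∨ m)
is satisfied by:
  {k: False, m: False}


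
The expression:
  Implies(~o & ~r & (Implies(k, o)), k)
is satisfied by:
  {r: True, k: True, o: True}
  {r: True, k: True, o: False}
  {r: True, o: True, k: False}
  {r: True, o: False, k: False}
  {k: True, o: True, r: False}
  {k: True, o: False, r: False}
  {o: True, k: False, r: False}


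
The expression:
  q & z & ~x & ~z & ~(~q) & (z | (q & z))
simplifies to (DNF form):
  False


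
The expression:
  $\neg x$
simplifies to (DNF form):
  $\neg x$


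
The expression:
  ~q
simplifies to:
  ~q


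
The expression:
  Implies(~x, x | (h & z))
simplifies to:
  x | (h & z)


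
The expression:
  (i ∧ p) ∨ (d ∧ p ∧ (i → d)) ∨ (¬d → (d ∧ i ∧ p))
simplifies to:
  d ∨ (i ∧ p)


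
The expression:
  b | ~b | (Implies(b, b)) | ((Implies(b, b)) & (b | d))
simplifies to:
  True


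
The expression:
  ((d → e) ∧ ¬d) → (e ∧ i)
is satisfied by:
  {i: True, d: True, e: True}
  {i: True, d: True, e: False}
  {d: True, e: True, i: False}
  {d: True, e: False, i: False}
  {i: True, e: True, d: False}


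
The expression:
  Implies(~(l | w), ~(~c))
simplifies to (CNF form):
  c | l | w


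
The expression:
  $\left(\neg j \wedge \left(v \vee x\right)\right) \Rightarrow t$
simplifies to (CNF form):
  $\left(j \vee t \vee \neg v\right) \wedge \left(j \vee t \vee \neg x\right)$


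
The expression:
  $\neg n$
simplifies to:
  $\neg n$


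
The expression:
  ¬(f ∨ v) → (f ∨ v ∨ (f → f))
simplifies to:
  True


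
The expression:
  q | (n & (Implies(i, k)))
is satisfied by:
  {n: True, k: True, q: True, i: False}
  {n: True, q: True, i: False, k: False}
  {n: True, k: True, q: True, i: True}
  {n: True, q: True, i: True, k: False}
  {q: True, k: True, i: False, n: False}
  {q: True, k: False, i: False, n: False}
  {k: True, q: True, i: True, n: False}
  {q: True, i: True, k: False, n: False}
  {k: True, n: True, i: False, q: False}
  {n: True, k: False, i: False, q: False}
  {k: True, n: True, i: True, q: False}


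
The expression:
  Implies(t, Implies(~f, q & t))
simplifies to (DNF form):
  f | q | ~t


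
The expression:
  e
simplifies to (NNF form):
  e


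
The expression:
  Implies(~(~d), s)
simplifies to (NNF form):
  s | ~d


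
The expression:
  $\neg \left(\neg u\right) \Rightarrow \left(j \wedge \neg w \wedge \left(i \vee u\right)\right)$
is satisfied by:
  {j: True, u: False, w: False}
  {j: False, u: False, w: False}
  {w: True, j: True, u: False}
  {w: True, j: False, u: False}
  {u: True, j: True, w: False}


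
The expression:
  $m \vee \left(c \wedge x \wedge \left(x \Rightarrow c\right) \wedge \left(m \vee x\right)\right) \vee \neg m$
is always true.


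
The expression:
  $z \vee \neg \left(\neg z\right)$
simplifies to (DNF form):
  $z$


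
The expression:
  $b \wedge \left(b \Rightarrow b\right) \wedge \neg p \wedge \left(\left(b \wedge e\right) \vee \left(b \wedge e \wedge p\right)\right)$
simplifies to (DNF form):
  $b \wedge e \wedge \neg p$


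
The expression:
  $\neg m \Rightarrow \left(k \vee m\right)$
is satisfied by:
  {k: True, m: True}
  {k: True, m: False}
  {m: True, k: False}


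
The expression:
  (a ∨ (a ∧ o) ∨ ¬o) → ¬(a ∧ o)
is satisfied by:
  {o: False, a: False}
  {a: True, o: False}
  {o: True, a: False}


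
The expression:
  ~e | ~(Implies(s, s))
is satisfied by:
  {e: False}


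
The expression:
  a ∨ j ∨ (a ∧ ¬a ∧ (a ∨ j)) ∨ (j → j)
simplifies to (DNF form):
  True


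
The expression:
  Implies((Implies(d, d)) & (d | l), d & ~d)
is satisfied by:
  {d: False, l: False}


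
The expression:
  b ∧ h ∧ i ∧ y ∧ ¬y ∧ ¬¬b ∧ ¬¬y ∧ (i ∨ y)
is never true.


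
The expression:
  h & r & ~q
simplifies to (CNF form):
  h & r & ~q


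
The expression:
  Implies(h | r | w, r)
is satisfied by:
  {r: True, h: False, w: False}
  {r: True, w: True, h: False}
  {r: True, h: True, w: False}
  {r: True, w: True, h: True}
  {w: False, h: False, r: False}


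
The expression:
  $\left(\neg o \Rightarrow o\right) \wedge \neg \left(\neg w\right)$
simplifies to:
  $o \wedge w$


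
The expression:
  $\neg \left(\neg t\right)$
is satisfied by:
  {t: True}


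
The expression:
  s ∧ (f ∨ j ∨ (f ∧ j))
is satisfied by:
  {j: True, f: True, s: True}
  {j: True, s: True, f: False}
  {f: True, s: True, j: False}


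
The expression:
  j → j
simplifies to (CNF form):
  True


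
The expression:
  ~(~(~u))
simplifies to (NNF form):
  ~u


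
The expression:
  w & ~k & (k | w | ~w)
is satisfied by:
  {w: True, k: False}


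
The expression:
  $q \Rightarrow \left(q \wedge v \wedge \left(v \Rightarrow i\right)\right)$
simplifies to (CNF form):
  $\left(i \vee \neg q\right) \wedge \left(v \vee \neg q\right)$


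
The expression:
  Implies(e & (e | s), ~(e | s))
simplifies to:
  ~e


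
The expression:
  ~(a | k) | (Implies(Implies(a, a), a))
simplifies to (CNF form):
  a | ~k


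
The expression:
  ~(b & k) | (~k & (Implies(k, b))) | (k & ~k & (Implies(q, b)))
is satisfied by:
  {k: False, b: False}
  {b: True, k: False}
  {k: True, b: False}


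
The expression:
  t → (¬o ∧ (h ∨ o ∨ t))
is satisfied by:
  {o: False, t: False}
  {t: True, o: False}
  {o: True, t: False}


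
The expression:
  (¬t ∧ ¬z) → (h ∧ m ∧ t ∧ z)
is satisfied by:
  {t: True, z: True}
  {t: True, z: False}
  {z: True, t: False}


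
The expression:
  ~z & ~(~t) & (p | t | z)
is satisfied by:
  {t: True, z: False}


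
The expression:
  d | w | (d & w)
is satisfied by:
  {d: True, w: True}
  {d: True, w: False}
  {w: True, d: False}


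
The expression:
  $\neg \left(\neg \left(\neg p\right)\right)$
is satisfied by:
  {p: False}


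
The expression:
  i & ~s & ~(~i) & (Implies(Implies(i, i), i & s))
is never true.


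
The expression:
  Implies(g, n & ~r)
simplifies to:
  ~g | (n & ~r)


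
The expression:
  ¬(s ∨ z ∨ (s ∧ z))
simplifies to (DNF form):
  ¬s ∧ ¬z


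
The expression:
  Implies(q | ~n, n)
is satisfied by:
  {n: True}


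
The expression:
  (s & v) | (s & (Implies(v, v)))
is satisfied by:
  {s: True}


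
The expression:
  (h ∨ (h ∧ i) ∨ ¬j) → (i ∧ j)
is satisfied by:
  {j: True, i: True, h: False}
  {j: True, h: False, i: False}
  {j: True, i: True, h: True}


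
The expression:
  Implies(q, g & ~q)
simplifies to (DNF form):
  ~q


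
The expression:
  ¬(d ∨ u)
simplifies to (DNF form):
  ¬d ∧ ¬u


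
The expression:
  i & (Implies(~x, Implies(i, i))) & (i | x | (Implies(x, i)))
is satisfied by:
  {i: True}


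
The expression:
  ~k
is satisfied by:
  {k: False}


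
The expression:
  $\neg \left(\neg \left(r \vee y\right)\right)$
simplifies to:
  $r \vee y$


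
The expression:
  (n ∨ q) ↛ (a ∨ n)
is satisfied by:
  {q: True, n: False, a: False}


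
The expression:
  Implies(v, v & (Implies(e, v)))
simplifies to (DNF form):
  True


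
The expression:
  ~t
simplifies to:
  ~t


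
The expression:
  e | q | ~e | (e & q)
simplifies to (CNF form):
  True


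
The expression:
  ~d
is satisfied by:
  {d: False}


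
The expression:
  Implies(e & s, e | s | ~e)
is always true.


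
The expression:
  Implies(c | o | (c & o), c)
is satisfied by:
  {c: True, o: False}
  {o: False, c: False}
  {o: True, c: True}


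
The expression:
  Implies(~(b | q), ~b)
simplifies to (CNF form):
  True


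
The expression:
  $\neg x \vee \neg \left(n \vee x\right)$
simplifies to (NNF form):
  $\neg x$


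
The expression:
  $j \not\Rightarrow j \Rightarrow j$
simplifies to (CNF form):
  $\text{True}$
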